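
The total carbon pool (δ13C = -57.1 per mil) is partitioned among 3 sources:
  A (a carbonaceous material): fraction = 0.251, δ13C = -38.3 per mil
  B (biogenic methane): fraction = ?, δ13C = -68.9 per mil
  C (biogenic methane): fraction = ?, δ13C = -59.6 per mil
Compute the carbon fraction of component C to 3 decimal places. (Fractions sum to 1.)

0.443

Let f_C and f_B be the unknown fractions; fractions sum to 1 so f_C + f_B = 0.749.
Mass balance: Σ fᵢ·δᵢ = δ_bulk ⇒ f_C·(-59.6) + f_B·(-68.9) = -57.1 − (-9.613) = -47.487
Substitute f_B = 0.749 − f_C:
f_C·(-59.6 − -68.9) = -47.487 − 0.749×(-68.9) = 4.119
f_C = 4.119 / 9.3 = 0.4429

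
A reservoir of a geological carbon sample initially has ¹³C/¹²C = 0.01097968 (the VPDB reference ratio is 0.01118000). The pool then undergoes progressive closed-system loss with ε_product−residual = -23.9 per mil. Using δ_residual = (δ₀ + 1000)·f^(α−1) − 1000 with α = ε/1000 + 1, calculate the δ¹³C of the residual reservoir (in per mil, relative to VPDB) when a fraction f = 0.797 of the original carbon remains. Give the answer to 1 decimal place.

-12.6 per mil

δ₀ = (0.01097968/0.01118000 − 1)×1000 = (0.982082 − 1)×1000 = -17.918 per mil
α − 1 = ε/1000 = -0.0239
f^(α−1) = 0.797^(-0.0239) = 1.005438
δ_res = (-17.918 + 1000) × 1.005438 − 1000 = 987.423 − 1000 = -12.58 per mil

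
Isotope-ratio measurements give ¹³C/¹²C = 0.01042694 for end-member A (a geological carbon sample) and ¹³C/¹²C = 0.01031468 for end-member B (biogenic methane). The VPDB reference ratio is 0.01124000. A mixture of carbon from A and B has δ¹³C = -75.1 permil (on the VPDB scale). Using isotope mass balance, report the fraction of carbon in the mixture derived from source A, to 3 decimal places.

δ_A = (0.01042694/0.01124000 − 1)×1000 = (0.927664 − 1)×1000 = -72.336 permil
δ_B = (0.01031468/0.01124000 − 1)×1000 = (0.917676 − 1)×1000 = -82.324 permil
f_A = (δ_mix − δ_B)/(δ_A − δ_B) = (-75.1 − (-82.324))/(-72.336 − (-82.324))
f_A = 7.224 / 9.988 = 0.7233

0.723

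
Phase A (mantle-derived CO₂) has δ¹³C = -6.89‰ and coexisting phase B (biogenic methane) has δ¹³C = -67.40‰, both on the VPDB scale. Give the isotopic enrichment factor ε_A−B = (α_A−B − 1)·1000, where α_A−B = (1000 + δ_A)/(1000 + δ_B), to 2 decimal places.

α_A−B = (1000 + -6.89) / (1000 + -67.40) = 993.11 / 932.60 = 1.064883
ε_A−B = (1.064883 − 1) × 1000 = 64.883‰
(The approximation ε ≈ δ_A − δ_B would give 60.51‰.)

64.88‰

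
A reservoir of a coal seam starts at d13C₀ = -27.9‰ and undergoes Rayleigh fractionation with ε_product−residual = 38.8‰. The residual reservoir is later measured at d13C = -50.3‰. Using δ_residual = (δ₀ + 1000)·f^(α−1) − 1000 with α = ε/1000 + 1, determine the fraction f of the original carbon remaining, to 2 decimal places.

α − 1 = ε/1000 = 0.0388
(δ_res + 1000)/(δ₀ + 1000) = (-50.3 + 1000)/(-27.9 + 1000) = 949.7/972.1 = 0.976957
f = 0.976957^(1/0.0388) = exp(ln(0.976957)/0.0388) = exp(-0.02331/0.0388)
f = exp(-0.6008) = 0.5484

0.55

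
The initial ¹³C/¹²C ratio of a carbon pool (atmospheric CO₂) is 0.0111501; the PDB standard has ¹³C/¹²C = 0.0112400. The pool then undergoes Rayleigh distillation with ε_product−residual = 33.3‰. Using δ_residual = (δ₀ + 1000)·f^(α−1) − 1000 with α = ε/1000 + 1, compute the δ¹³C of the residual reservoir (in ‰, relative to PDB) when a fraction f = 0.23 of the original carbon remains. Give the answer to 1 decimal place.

-55.4‰

δ₀ = (0.0111501/0.0112400 − 1)×1000 = (0.992002 − 1)×1000 = -7.998‰
α − 1 = ε/1000 = 0.0333
f^(α−1) = 0.23^(0.0333) = 0.952238
δ_res = (-7.998 + 1000) × 0.952238 − 1000 = 944.622 − 1000 = -55.38‰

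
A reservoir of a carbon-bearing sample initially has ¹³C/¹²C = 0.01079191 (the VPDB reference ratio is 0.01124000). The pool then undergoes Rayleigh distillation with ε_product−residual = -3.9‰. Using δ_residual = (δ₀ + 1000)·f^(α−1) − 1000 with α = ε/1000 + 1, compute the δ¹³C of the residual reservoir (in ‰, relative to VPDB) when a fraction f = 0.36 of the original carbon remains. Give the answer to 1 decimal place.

-36.0‰

δ₀ = (0.01079191/0.01124000 − 1)×1000 = (0.960134 − 1)×1000 = -39.866‰
α − 1 = ε/1000 = -0.0039
f^(α−1) = 0.36^(-0.0039) = 1.003992
δ_res = (-39.866 + 1000) × 1.003992 − 1000 = 963.968 − 1000 = -36.03‰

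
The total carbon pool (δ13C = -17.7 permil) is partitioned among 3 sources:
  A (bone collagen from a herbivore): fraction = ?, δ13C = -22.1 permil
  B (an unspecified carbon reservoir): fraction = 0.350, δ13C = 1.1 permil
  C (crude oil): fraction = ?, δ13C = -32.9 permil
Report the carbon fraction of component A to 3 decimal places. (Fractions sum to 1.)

0.306

Let f_A and f_C be the unknown fractions; fractions sum to 1 so f_A + f_C = 0.650.
Mass balance: Σ fᵢ·δᵢ = δ_bulk ⇒ f_A·(-22.1) + f_C·(-32.9) = -17.7 − (0.385) = -18.085
Substitute f_C = 0.650 − f_A:
f_A·(-22.1 − -32.9) = -18.085 − 0.650×(-32.9) = 3.300
f_A = 3.300 / 10.8 = 0.3056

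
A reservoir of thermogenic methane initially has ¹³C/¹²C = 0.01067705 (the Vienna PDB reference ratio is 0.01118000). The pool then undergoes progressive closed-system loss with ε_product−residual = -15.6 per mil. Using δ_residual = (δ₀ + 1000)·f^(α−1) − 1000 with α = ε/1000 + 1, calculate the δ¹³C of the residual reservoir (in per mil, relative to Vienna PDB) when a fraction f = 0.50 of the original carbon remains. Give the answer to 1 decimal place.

-34.6 per mil

δ₀ = (0.01067705/0.01118000 − 1)×1000 = (0.955013 − 1)×1000 = -44.987 per mil
α − 1 = ε/1000 = -0.0156
f^(α−1) = 0.50^(-0.0156) = 1.010872
δ_res = (-44.987 + 1000) × 1.010872 − 1000 = 965.396 − 1000 = -34.60 per mil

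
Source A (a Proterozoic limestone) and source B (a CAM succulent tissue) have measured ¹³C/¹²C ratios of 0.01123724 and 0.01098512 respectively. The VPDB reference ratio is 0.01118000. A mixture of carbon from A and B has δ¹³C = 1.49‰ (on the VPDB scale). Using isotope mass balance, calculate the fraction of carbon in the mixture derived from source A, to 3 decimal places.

δ_A = (0.01123724/0.01118000 − 1)×1000 = (1.005120 − 1)×1000 = 5.120‰
δ_B = (0.01098512/0.01118000 − 1)×1000 = (0.982569 − 1)×1000 = -17.431‰
f_A = (δ_mix − δ_B)/(δ_A − δ_B) = (1.49 − (-17.431))/(5.120 − (-17.431))
f_A = 18.921 / 22.551 = 0.8390

0.839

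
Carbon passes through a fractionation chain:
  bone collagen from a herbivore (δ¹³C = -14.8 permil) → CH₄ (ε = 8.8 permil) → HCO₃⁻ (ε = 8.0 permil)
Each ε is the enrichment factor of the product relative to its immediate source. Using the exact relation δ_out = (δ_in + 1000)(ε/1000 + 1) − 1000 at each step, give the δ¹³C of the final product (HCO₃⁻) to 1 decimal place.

step 1: δ = (-14.80 + 1000)·(8.8/1000 + 1) − 1000 = -6.13 permil
step 2: δ = (-6.13 + 1000)·(8.0/1000 + 1) − 1000 = 1.82 permil

1.8 permil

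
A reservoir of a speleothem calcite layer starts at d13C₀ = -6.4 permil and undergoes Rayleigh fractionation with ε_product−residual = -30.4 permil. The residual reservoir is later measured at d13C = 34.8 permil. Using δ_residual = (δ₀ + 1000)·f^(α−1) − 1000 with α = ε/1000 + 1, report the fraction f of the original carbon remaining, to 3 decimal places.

α − 1 = ε/1000 = -0.0304
(δ_res + 1000)/(δ₀ + 1000) = (34.8 + 1000)/(-6.4 + 1000) = 1034.8/993.6 = 1.041465
f = 1.041465^(1/-0.0304) = exp(ln(1.041465)/-0.0304) = exp(0.04063/-0.0304)
f = exp(-1.3365) = 0.2628

0.263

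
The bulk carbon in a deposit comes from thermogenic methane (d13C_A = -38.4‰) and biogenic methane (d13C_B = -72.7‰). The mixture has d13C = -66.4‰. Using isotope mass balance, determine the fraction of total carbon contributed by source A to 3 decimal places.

δ_mix = f_A·δ_A + (1 − f_A)·δ_B  ⇒  f_A = (δ_mix − δ_B)/(δ_A − δ_B)
f_A = (-66.4 − (-72.7)) / (-38.4 − (-72.7))
f_A = 6.3 / 34.3 = 0.1837

0.184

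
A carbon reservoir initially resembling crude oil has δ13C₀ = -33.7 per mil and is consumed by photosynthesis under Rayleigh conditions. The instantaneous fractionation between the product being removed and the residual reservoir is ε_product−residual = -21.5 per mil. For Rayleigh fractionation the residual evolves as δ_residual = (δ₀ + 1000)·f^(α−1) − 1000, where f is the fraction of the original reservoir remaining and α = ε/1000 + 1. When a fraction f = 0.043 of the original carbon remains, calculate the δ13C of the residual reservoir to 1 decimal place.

33.9 per mil

Rayleigh residual: δ_res = (δ₀ + 1000)·f^(α−1) − 1000
α = ε/1000 + 1 = 0.97850, so α − 1 = -0.02150
f^(α−1) = 0.043^(-0.02150) = 1.069992
δ_res = (-33.7 + 1000) × 1.069992 − 1000 = 1033.933 − 1000 = 33.93 per mil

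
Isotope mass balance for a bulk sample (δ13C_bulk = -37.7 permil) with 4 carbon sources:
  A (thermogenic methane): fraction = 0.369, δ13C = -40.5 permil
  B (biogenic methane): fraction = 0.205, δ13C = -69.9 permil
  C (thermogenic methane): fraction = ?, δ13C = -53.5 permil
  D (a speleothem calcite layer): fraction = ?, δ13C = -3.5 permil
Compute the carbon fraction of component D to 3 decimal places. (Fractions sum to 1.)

0.287

Let f_D and f_C be the unknown fractions; fractions sum to 1 so f_D + f_C = 0.426.
Mass balance: Σ fᵢ·δᵢ = δ_bulk ⇒ f_D·(-3.5) + f_C·(-53.5) = -37.7 − (-29.274) = -8.426
Substitute f_C = 0.426 − f_D:
f_D·(-3.5 − -53.5) = -8.426 − 0.426×(-53.5) = 14.365
f_D = 14.365 / 50.0 = 0.2873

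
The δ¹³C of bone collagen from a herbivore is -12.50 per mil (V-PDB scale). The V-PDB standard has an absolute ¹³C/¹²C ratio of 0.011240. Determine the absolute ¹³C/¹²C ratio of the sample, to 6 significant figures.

0.0110995

R_sample = R_standard × (δ¹³C/1000 + 1)
R_sample = 0.011240 × (-12.50/1000 + 1) = 0.011240 × 0.987500
R_sample = 0.0110995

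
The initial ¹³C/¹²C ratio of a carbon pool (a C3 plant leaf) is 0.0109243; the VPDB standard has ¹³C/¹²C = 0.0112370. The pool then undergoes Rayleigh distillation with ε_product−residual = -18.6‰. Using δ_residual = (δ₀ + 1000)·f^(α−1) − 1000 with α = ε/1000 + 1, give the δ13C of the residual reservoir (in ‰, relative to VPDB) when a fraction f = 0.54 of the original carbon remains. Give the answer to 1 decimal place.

-16.6‰

δ₀ = (0.0109243/0.0112370 − 1)×1000 = (0.972172 − 1)×1000 = -27.828‰
α − 1 = ε/1000 = -0.0186
f^(α−1) = 0.54^(-0.0186) = 1.011527
δ_res = (-27.828 + 1000) × 1.011527 − 1000 = 983.379 − 1000 = -16.62‰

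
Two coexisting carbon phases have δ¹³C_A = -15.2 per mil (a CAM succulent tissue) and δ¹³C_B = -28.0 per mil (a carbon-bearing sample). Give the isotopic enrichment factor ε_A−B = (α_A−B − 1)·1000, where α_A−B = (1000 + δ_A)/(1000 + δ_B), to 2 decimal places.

α_A−B = (1000 + -15.2) / (1000 + -28.0) = 984.8 / 972.0 = 1.013169
ε_A−B = (1.013169 − 1) × 1000 = 13.169 per mil
(The approximation ε ≈ δ_A − δ_B would give 12.8 per mil.)

13.17 per mil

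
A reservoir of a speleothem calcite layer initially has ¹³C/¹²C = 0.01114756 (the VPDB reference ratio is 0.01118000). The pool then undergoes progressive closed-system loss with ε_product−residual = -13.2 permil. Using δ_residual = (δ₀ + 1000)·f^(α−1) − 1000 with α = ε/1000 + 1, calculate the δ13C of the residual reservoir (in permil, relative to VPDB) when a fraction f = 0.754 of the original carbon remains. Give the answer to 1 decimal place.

δ₀ = (0.01114756/0.01118000 − 1)×1000 = (0.997098 − 1)×1000 = -2.902 permil
α − 1 = ε/1000 = -0.0132
f^(α−1) = 0.754^(-0.0132) = 1.003734
δ_res = (-2.902 + 1000) × 1.003734 − 1000 = 1000.822 − 1000 = 0.82 permil

0.8 permil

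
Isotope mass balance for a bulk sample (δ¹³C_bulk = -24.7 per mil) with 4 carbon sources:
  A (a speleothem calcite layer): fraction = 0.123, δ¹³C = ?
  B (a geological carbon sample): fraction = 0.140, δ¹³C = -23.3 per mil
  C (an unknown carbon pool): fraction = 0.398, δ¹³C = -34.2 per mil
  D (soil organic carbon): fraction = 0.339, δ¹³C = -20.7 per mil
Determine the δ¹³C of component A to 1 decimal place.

-6.6 per mil

Isotope mass balance: δ_bulk = Σ fᵢ·δᵢ.
-24.7 = 0.123×δ_A + 0.140×(-23.3) + 0.398×(-34.2) + 0.339×(-20.7)
0.123·δ_A = -24.7 − (-23.891) = -0.809
δ_A = -0.809 / 0.123 = -6.58 per mil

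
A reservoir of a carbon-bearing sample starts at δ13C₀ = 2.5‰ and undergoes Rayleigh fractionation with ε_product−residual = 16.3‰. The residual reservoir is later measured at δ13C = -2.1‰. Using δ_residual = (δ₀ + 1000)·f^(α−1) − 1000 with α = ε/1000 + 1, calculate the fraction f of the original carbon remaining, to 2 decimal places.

0.75

α − 1 = ε/1000 = 0.0163
(δ_res + 1000)/(δ₀ + 1000) = (-2.1 + 1000)/(2.5 + 1000) = 997.9/1002.5 = 0.995411
f = 0.995411^(1/0.0163) = exp(ln(0.995411)/0.0163) = exp(-0.00460/0.0163)
f = exp(-0.2822) = 0.7542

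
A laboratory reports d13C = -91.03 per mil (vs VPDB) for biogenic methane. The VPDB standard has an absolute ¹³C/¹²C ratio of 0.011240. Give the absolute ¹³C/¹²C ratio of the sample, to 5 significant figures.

R_sample = R_standard × (d13C/1000 + 1)
R_sample = 0.011240 × (-91.03/1000 + 1) = 0.011240 × 0.908970
R_sample = 0.0102168

0.010217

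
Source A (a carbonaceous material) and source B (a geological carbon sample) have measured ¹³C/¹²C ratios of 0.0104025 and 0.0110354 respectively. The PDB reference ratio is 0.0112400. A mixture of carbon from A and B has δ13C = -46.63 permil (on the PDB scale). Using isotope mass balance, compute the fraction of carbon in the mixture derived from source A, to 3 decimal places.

0.505

δ_A = (0.0104025/0.0112400 − 1)×1000 = (0.925489 − 1)×1000 = -74.511 permil
δ_B = (0.0110354/0.0112400 − 1)×1000 = (0.981797 − 1)×1000 = -18.203 permil
f_A = (δ_mix − δ_B)/(δ_A − δ_B) = (-46.63 − (-18.203))/(-74.511 − (-18.203))
f_A = -28.427 / -56.308 = 0.5049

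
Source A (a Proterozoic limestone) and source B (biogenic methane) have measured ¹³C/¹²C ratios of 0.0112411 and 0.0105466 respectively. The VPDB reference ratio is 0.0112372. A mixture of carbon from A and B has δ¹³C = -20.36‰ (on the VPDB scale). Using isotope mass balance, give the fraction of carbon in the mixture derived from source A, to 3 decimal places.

0.665

δ_A = (0.0112411/0.0112372 − 1)×1000 = (1.000347 − 1)×1000 = 0.347‰
δ_B = (0.0105466/0.0112372 − 1)×1000 = (0.938543 − 1)×1000 = -61.457‰
f_A = (δ_mix − δ_B)/(δ_A − δ_B) = (-20.36 − (-61.457))/(0.347 − (-61.457))
f_A = 41.097 / 61.804 = 0.6650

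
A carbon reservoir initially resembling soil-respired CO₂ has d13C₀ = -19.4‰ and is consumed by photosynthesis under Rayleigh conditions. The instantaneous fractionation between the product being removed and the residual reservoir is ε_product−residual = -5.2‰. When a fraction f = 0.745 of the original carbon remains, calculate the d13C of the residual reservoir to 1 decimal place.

Rayleigh residual: δ_res = (δ₀ + 1000)·f^(α−1) − 1000
α = ε/1000 + 1 = 0.99480, so α − 1 = -0.00520
f^(α−1) = 0.745^(-0.00520) = 1.001532
δ_res = (-19.4 + 1000) × 1.001532 − 1000 = 982.102 − 1000 = -17.90‰

-17.9‰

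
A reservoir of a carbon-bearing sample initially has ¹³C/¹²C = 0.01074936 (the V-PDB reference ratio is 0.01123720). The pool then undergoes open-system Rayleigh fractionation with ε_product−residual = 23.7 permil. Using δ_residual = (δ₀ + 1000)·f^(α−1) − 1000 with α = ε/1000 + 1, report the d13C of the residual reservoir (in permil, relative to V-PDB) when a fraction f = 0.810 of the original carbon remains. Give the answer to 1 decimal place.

-48.2 permil

δ₀ = (0.01074936/0.01123720 − 1)×1000 = (0.956587 − 1)×1000 = -43.413 permil
α − 1 = ε/1000 = 0.0237
f^(α−1) = 0.810^(0.0237) = 0.995018
δ_res = (-43.413 + 1000) × 0.995018 − 1000 = 951.822 − 1000 = -48.18 permil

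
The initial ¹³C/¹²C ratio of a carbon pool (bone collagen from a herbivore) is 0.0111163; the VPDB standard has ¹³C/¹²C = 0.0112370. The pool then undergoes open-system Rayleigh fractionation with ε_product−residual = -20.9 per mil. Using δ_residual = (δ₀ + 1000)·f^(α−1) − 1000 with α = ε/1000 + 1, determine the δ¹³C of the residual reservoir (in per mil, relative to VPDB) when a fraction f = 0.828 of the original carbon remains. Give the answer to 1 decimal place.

-6.8 per mil

δ₀ = (0.0111163/0.0112370 − 1)×1000 = (0.989259 − 1)×1000 = -10.741 per mil
α − 1 = ε/1000 = -0.0209
f^(α−1) = 0.828^(-0.0209) = 1.003953
δ_res = (-10.741 + 1000) × 1.003953 − 1000 = 993.169 − 1000 = -6.83 per mil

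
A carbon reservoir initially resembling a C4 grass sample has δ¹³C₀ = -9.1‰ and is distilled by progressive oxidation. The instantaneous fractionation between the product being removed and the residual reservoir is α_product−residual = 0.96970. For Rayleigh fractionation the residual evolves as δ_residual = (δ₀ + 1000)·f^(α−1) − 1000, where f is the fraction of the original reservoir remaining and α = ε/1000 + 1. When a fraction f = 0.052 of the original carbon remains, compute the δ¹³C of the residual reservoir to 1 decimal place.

Rayleigh residual: δ_res = (δ₀ + 1000)·f^(α−1) − 1000
α − 1 = -0.03030
f^(α−1) = 0.052^(-0.03030) = 1.093717
δ_res = (-9.1 + 1000) × 1.093717 − 1000 = 1083.765 − 1000 = 83.76‰

83.8‰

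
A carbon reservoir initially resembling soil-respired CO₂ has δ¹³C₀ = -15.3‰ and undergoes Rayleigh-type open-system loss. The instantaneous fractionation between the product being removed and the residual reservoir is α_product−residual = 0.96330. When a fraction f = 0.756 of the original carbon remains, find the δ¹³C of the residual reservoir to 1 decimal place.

Rayleigh residual: δ_res = (δ₀ + 1000)·f^(α−1) − 1000
α − 1 = -0.03670
f^(α−1) = 0.756^(-0.03670) = 1.010318
δ_res = (-15.3 + 1000) × 1.010318 − 1000 = 994.861 − 1000 = -5.14‰

-5.1‰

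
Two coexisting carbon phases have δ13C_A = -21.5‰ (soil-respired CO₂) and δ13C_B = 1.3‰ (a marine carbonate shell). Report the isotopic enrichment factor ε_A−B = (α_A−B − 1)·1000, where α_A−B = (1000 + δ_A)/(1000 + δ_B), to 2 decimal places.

-22.77‰

α_A−B = (1000 + -21.5) / (1000 + 1.3) = 978.5 / 1001.3 = 0.977230
ε_A−B = (0.977230 − 1) × 1000 = -22.770‰
(The approximation ε ≈ δ_A − δ_B would give -22.8‰.)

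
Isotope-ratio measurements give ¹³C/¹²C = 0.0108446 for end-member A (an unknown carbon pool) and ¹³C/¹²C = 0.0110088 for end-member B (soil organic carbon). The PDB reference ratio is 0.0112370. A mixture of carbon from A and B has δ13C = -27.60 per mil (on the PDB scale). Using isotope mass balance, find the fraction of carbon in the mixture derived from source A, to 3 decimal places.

0.499

δ_A = (0.0108446/0.0112370 − 1)×1000 = (0.965080 − 1)×1000 = -34.920 per mil
δ_B = (0.0110088/0.0112370 − 1)×1000 = (0.979692 − 1)×1000 = -20.308 per mil
f_A = (δ_mix − δ_B)/(δ_A − δ_B) = (-27.60 − (-20.308))/(-34.920 − (-20.308))
f_A = -7.292 / -14.612 = 0.4990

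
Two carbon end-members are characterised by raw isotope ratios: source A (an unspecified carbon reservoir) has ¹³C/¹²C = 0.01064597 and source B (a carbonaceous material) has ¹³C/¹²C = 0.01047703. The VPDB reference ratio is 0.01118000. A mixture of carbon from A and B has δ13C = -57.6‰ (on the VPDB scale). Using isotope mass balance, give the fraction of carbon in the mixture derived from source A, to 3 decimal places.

0.349

δ_A = (0.01064597/0.01118000 − 1)×1000 = (0.952233 − 1)×1000 = -47.767‰
δ_B = (0.01047703/0.01118000 − 1)×1000 = (0.937123 − 1)×1000 = -62.877‰
f_A = (δ_mix − δ_B)/(δ_A − δ_B) = (-57.6 − (-62.877))/(-47.767 − (-62.877))
f_A = 5.277 / 15.111 = 0.3492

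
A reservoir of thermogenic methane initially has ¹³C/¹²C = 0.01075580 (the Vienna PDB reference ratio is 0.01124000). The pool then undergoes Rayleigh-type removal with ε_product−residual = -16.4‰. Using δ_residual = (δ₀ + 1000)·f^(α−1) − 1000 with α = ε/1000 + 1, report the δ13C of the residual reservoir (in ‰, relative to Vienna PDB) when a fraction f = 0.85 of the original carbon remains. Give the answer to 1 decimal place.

δ₀ = (0.01075580/0.01124000 − 1)×1000 = (0.956922 − 1)×1000 = -43.078‰
α − 1 = ε/1000 = -0.0164
f^(α−1) = 0.85^(-0.0164) = 1.002669
δ_res = (-43.078 + 1000) × 1.002669 − 1000 = 959.476 − 1000 = -40.52‰

-40.5‰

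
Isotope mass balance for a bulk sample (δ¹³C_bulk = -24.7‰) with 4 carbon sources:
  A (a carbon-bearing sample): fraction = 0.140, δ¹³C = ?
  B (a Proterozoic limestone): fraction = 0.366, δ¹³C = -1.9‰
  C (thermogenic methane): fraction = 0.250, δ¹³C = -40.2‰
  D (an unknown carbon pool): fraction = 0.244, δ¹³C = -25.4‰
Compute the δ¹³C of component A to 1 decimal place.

Isotope mass balance: δ_bulk = Σ fᵢ·δᵢ.
-24.7 = 0.140×δ_A + 0.366×(-1.9) + 0.250×(-40.2) + 0.244×(-25.4)
0.140·δ_A = -24.7 − (-16.943) = -7.757
δ_A = -7.757 / 0.140 = -55.41‰

-55.4‰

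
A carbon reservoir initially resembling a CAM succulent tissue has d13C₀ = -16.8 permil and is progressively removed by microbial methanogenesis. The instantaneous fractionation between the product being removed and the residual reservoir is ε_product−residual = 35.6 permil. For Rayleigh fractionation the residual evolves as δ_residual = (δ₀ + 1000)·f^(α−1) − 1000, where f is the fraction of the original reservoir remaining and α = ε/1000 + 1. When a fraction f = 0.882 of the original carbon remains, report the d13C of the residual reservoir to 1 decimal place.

Rayleigh residual: δ_res = (δ₀ + 1000)·f^(α−1) − 1000
α = ε/1000 + 1 = 1.03560, so α − 1 = 0.03560
f^(α−1) = 0.882^(0.03560) = 0.995540
δ_res = (-16.8 + 1000) × 0.995540 − 1000 = 978.815 − 1000 = -21.19 permil

-21.2 permil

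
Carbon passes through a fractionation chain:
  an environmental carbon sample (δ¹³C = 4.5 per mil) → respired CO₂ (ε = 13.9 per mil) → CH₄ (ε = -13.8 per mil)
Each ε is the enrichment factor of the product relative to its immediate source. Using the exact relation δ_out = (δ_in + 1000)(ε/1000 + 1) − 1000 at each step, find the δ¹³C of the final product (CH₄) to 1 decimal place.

4.4 per mil

step 1: δ = (4.50 + 1000)·(13.9/1000 + 1) − 1000 = 18.46 per mil
step 2: δ = (18.46 + 1000)·(-13.8/1000 + 1) − 1000 = 4.41 per mil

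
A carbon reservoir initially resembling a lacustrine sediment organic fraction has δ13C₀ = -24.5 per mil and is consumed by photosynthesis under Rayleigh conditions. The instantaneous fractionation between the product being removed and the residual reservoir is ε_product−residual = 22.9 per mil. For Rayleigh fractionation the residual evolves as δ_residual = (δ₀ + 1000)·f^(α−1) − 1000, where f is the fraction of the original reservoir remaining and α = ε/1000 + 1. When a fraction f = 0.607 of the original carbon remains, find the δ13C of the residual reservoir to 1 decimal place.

-35.6 per mil

Rayleigh residual: δ_res = (δ₀ + 1000)·f^(α−1) − 1000
α = ε/1000 + 1 = 1.02290, so α − 1 = 0.02290
f^(α−1) = 0.607^(0.02290) = 0.988633
δ_res = (-24.5 + 1000) × 0.988633 − 1000 = 964.411 − 1000 = -35.59 per mil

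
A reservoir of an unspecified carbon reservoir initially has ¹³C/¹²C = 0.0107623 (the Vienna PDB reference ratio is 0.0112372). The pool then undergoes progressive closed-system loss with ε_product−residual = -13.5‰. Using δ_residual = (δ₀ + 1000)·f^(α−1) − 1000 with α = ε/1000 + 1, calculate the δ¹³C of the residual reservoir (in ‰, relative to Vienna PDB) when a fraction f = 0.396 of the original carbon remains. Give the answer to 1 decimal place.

-30.2‰

δ₀ = (0.0107623/0.0112372 − 1)×1000 = (0.957739 − 1)×1000 = -42.261‰
α − 1 = ε/1000 = -0.0135
f^(α−1) = 0.396^(-0.0135) = 1.012584
δ_res = (-42.261 + 1000) × 1.012584 − 1000 = 969.791 − 1000 = -30.21‰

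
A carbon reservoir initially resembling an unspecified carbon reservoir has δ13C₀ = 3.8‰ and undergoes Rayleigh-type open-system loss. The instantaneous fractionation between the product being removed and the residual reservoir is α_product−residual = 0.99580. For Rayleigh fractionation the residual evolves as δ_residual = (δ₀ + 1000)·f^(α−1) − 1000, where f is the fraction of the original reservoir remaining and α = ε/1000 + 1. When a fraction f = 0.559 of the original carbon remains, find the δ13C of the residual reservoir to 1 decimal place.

Rayleigh residual: δ_res = (δ₀ + 1000)·f^(α−1) − 1000
α − 1 = -0.00420
f^(α−1) = 0.559^(-0.00420) = 1.002446
δ_res = (3.8 + 1000) × 1.002446 − 1000 = 1006.255 − 1000 = 6.26‰

6.3‰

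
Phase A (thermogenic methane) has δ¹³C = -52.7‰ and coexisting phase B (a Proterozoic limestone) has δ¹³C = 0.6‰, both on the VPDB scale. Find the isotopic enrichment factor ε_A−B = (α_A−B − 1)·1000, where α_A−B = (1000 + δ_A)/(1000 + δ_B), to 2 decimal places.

-53.27‰

α_A−B = (1000 + -52.7) / (1000 + 0.6) = 947.3 / 1000.6 = 0.946732
ε_A−B = (0.946732 − 1) × 1000 = -53.268‰
(The approximation ε ≈ δ_A − δ_B would give -53.3‰.)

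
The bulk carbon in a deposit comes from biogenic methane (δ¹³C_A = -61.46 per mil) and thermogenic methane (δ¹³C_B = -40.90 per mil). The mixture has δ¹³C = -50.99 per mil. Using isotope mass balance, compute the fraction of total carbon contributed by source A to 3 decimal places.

δ_mix = f_A·δ_A + (1 − f_A)·δ_B  ⇒  f_A = (δ_mix − δ_B)/(δ_A − δ_B)
f_A = (-50.99 − (-40.90)) / (-61.46 − (-40.90))
f_A = -10.09 / -20.56 = 0.4908

0.491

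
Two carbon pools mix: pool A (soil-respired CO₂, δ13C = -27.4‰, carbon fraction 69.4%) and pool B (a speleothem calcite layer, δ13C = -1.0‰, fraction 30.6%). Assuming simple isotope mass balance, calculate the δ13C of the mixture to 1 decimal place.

δ_mix = f_A·δ_A + f_B·δ_B
δ_mix = 0.694 × (-27.4) + 0.306 × (-1.0)
δ_mix = -19.02 + -0.31 = -19.32‰

-19.3‰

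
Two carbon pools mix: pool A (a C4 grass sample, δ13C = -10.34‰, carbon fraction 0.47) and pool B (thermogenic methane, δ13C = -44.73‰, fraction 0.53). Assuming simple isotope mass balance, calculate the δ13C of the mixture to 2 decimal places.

δ_mix = f_A·δ_A + f_B·δ_B
δ_mix = 0.47 × (-10.34) + 0.53 × (-44.73)
δ_mix = -4.860 + -23.707 = -28.567‰

-28.57‰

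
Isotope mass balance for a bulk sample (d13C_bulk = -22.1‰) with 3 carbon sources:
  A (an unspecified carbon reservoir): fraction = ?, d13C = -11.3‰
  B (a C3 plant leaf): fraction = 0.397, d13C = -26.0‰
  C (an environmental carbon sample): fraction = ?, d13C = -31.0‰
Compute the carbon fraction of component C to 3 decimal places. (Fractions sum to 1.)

Let f_C and f_A be the unknown fractions; fractions sum to 1 so f_C + f_A = 0.603.
Mass balance: Σ fᵢ·δᵢ = δ_bulk ⇒ f_C·(-31.0) + f_A·(-11.3) = -22.1 − (-10.322) = -11.778
Substitute f_A = 0.603 − f_C:
f_C·(-31.0 − -11.3) = -11.778 − 0.603×(-11.3) = -4.964
f_C = -4.964 / -19.7 = 0.2520

0.252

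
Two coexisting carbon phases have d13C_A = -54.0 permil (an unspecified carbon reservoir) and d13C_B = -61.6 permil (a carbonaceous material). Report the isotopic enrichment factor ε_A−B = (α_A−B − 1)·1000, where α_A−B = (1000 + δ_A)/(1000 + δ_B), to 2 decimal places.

α_A−B = (1000 + -54.0) / (1000 + -61.6) = 946.0 / 938.4 = 1.008099
ε_A−B = (1.008099 − 1) × 1000 = 8.099 permil
(The approximation ε ≈ δ_A − δ_B would give 7.6 permil.)

8.10 permil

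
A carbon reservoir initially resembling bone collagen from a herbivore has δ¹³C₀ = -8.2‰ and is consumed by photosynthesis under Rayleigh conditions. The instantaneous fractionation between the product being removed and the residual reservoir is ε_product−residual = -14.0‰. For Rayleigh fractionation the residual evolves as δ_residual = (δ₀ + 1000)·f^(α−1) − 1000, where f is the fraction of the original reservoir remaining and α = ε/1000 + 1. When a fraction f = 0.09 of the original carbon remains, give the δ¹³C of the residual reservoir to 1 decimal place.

Rayleigh residual: δ_res = (δ₀ + 1000)·f^(α−1) − 1000
α = ε/1000 + 1 = 0.98600, so α − 1 = -0.01400
f^(α−1) = 0.09^(-0.01400) = 1.034286
δ_res = (-8.2 + 1000) × 1.034286 − 1000 = 1025.805 − 1000 = 25.80‰

25.8‰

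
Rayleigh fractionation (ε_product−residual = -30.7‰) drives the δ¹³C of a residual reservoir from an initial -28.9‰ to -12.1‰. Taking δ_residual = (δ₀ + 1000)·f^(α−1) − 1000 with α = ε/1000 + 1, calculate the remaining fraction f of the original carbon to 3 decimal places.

0.572

α − 1 = ε/1000 = -0.0307
(δ_res + 1000)/(δ₀ + 1000) = (-12.1 + 1000)/(-28.9 + 1000) = 987.9/971.1 = 1.017300
f = 1.017300^(1/-0.0307) = exp(ln(1.017300)/-0.0307) = exp(0.01715/-0.0307)
f = exp(-0.5587) = 0.5720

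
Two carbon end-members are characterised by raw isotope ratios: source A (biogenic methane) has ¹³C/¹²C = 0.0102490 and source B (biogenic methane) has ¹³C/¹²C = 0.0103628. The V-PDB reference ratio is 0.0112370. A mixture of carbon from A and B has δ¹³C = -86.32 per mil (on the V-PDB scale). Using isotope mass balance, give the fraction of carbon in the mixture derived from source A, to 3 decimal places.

0.842

δ_A = (0.0102490/0.0112370 − 1)×1000 = (0.912076 − 1)×1000 = -87.924 per mil
δ_B = (0.0103628/0.0112370 − 1)×1000 = (0.922203 − 1)×1000 = -77.797 per mil
f_A = (δ_mix − δ_B)/(δ_A − δ_B) = (-86.32 − (-77.797))/(-87.924 − (-77.797))
f_A = -8.523 / -10.127 = 0.8416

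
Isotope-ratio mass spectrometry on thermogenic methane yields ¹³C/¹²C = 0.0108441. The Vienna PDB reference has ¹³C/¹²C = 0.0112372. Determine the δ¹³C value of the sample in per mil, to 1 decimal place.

-35.0 per mil

δ¹³C = (R_sample / R_standard − 1) × 1000
R_sample / R_standard = 0.0108441 / 0.0112372 = 0.965018
δ¹³C = (0.965018 − 1) × 1000 = -34.98 per mil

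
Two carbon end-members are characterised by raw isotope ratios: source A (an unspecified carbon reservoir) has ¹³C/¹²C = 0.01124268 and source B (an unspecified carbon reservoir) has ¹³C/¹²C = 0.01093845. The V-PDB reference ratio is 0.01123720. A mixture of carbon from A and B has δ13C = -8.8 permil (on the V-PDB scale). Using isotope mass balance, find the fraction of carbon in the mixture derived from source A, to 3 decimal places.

0.657

δ_A = (0.01124268/0.01123720 − 1)×1000 = (1.000488 − 1)×1000 = 0.488 permil
δ_B = (0.01093845/0.01123720 − 1)×1000 = (0.973414 − 1)×1000 = -26.586 permil
f_A = (δ_mix − δ_B)/(δ_A − δ_B) = (-8.8 − (-26.586))/(0.488 − (-26.586))
f_A = 17.786 / 27.073 = 0.6569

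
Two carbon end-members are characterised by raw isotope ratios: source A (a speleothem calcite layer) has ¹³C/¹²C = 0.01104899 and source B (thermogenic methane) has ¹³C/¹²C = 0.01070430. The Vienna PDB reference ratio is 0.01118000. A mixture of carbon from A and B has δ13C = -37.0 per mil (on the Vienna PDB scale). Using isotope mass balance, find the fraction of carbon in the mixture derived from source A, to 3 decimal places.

δ_A = (0.01104899/0.01118000 − 1)×1000 = (0.988282 − 1)×1000 = -11.718 per mil
δ_B = (0.01070430/0.01118000 − 1)×1000 = (0.957451 − 1)×1000 = -42.549 per mil
f_A = (δ_mix − δ_B)/(δ_A − δ_B) = (-37.0 − (-42.549))/(-11.718 − (-42.549))
f_A = 5.549 / 30.831 = 0.1800

0.180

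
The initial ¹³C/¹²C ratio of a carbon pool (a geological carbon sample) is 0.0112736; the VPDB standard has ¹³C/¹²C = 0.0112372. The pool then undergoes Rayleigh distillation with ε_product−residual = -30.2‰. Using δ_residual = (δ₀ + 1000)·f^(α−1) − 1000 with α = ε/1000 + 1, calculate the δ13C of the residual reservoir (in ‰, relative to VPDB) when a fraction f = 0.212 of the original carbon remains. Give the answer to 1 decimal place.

δ₀ = (0.0112736/0.0112372 − 1)×1000 = (1.003239 − 1)×1000 = 3.239‰
α − 1 = ε/1000 = -0.0302
f^(α−1) = 0.212^(-0.0302) = 1.047960
δ_res = (3.239 + 1000) × 1.047960 − 1000 = 1051.354 − 1000 = 51.35‰

51.4‰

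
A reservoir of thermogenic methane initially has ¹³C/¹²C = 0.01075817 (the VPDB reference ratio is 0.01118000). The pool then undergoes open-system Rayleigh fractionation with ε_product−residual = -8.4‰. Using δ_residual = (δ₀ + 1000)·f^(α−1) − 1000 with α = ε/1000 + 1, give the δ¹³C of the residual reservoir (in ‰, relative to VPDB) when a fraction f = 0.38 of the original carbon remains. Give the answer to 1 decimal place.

δ₀ = (0.01075817/0.01118000 − 1)×1000 = (0.962269 − 1)×1000 = -37.731‰
α − 1 = ε/1000 = -0.0084
f^(α−1) = 0.38^(-0.0084) = 1.008161
δ_res = (-37.731 + 1000) × 1.008161 − 1000 = 970.122 − 1000 = -29.88‰

-29.9‰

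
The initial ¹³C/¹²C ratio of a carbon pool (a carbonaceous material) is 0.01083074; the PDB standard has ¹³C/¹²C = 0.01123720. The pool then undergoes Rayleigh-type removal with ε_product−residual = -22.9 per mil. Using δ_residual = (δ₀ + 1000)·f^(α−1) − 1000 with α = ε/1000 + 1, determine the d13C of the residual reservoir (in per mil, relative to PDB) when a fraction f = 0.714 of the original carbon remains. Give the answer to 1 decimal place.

-28.7 per mil

δ₀ = (0.01083074/0.01123720 − 1)×1000 = (0.963829 − 1)×1000 = -36.171 per mil
α − 1 = ε/1000 = -0.0229
f^(α−1) = 0.714^(-0.0229) = 1.007744
δ_res = (-36.171 + 1000) × 1.007744 − 1000 = 971.293 − 1000 = -28.71 per mil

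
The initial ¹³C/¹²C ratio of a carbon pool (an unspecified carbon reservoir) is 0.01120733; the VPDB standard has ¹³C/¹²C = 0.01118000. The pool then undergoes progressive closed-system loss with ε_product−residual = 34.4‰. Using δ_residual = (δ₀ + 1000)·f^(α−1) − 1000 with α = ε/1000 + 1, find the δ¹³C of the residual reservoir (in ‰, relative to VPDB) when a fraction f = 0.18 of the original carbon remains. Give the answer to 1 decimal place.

δ₀ = (0.01120733/0.01118000 − 1)×1000 = (1.002445 − 1)×1000 = 2.445‰
α − 1 = ε/1000 = 0.0344
f^(α−1) = 0.18^(0.0344) = 0.942717
δ_res = (2.445 + 1000) × 0.942717 − 1000 = 945.022 − 1000 = -54.98‰

-55.0‰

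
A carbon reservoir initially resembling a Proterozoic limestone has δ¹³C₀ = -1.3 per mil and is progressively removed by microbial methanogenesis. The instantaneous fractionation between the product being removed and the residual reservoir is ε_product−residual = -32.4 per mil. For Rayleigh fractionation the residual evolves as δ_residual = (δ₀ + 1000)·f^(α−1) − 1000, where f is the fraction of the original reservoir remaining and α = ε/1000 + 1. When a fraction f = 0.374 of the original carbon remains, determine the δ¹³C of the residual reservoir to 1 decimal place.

Rayleigh residual: δ_res = (δ₀ + 1000)·f^(α−1) − 1000
α = ε/1000 + 1 = 0.96760, so α − 1 = -0.03240
f^(α−1) = 0.374^(-0.03240) = 1.032379
δ_res = (-1.3 + 1000) × 1.032379 − 1000 = 1031.036 − 1000 = 31.04 per mil

31.0 per mil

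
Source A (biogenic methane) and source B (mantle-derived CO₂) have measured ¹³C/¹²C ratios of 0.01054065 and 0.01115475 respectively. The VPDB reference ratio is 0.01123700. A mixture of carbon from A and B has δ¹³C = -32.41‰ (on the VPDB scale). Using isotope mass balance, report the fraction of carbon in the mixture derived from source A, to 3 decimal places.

δ_A = (0.01054065/0.01123700 − 1)×1000 = (0.938031 − 1)×1000 = -61.969‰
δ_B = (0.01115475/0.01123700 − 1)×1000 = (0.992680 − 1)×1000 = -7.320‰
f_A = (δ_mix − δ_B)/(δ_A − δ_B) = (-32.41 − (-7.320))/(-61.969 − (-7.320))
f_A = -25.090 / -54.650 = 0.4591

0.459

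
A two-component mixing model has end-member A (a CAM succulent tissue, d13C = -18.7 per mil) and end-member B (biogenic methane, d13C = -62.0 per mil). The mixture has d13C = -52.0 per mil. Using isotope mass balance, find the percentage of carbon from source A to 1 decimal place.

23.1%

δ_mix = f_A·δ_A + (1 − f_A)·δ_B  ⇒  f_A = (δ_mix − δ_B)/(δ_A − δ_B)
f_A = (-52.0 − (-62.0)) / (-18.7 − (-62.0))
f_A = 10.0 / 43.3 = 0.2309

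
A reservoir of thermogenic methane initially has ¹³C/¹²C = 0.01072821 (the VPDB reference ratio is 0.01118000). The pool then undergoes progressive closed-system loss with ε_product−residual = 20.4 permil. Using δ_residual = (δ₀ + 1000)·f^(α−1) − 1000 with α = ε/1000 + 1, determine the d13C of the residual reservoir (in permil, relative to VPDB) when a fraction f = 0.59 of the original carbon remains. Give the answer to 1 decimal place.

δ₀ = (0.01072821/0.01118000 − 1)×1000 = (0.959589 − 1)×1000 = -40.411 permil
α − 1 = ε/1000 = 0.0204
f^(α−1) = 0.59^(0.0204) = 0.989294
δ_res = (-40.411 + 1000) × 0.989294 − 1000 = 949.316 − 1000 = -50.68 permil

-50.7 permil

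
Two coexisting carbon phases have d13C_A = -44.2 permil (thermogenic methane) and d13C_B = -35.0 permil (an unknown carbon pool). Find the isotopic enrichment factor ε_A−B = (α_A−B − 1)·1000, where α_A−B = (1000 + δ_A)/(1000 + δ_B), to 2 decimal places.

α_A−B = (1000 + -44.2) / (1000 + -35.0) = 955.8 / 965.0 = 0.990466
ε_A−B = (0.990466 − 1) × 1000 = -9.534 permil
(The approximation ε ≈ δ_A − δ_B would give -9.2 permil.)

-9.53 permil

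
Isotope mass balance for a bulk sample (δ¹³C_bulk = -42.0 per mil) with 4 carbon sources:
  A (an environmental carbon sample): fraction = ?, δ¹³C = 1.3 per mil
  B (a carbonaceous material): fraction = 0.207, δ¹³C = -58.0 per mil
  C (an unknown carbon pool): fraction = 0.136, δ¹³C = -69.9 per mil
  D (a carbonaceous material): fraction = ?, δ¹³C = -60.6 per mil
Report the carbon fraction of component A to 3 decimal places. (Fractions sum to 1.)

Let f_A and f_D be the unknown fractions; fractions sum to 1 so f_A + f_D = 0.657.
Mass balance: Σ fᵢ·δᵢ = δ_bulk ⇒ f_A·(1.3) + f_D·(-60.6) = -42.0 − (-21.512) = -20.488
Substitute f_D = 0.657 − f_A:
f_A·(1.3 − -60.6) = -20.488 − 0.657×(-60.6) = 19.327
f_A = 19.327 / 61.9 = 0.3122

0.312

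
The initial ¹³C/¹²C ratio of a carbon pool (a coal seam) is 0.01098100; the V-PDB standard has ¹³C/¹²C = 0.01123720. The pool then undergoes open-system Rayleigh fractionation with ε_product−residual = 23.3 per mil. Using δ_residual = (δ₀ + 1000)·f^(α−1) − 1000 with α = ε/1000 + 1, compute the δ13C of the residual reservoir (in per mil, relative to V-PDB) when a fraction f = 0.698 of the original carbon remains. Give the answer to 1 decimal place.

-31.0 per mil

δ₀ = (0.01098100/0.01123720 − 1)×1000 = (0.977201 − 1)×1000 = -22.799 per mil
α − 1 = ε/1000 = 0.0233
f^(α−1) = 0.698^(0.0233) = 0.991658
δ_res = (-22.799 + 1000) × 0.991658 − 1000 = 969.049 − 1000 = -30.95 per mil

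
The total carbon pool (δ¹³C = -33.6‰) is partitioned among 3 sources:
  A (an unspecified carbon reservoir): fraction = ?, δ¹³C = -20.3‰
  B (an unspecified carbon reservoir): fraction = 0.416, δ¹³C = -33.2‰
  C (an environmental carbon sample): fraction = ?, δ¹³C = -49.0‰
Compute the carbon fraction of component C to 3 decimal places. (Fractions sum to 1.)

0.276

Let f_C and f_A be the unknown fractions; fractions sum to 1 so f_C + f_A = 0.584.
Mass balance: Σ fᵢ·δᵢ = δ_bulk ⇒ f_C·(-49.0) + f_A·(-20.3) = -33.6 − (-13.811) = -19.789
Substitute f_A = 0.584 − f_C:
f_C·(-49.0 − -20.3) = -19.789 − 0.584×(-20.3) = -7.934
f_C = -7.934 / -28.7 = 0.2764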